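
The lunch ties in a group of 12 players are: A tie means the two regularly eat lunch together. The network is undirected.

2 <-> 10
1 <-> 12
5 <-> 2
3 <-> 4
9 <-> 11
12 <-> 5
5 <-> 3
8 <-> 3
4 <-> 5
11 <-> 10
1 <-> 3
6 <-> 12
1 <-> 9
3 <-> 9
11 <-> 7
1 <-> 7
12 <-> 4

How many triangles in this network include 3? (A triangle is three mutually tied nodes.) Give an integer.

2

3's neighbors: 1, 4, 5, 8, and 9.
Neighbor pairs that are themselves tied: 3–1–9; 3–4–5. Each forms one triangle with 3, for 2 in total.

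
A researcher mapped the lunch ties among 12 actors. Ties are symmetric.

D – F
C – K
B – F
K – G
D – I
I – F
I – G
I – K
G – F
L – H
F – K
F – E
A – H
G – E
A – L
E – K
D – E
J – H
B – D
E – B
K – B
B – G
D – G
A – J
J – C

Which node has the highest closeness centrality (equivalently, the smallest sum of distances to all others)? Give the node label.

K

Farness (sum of distances to all others) for each node — A:33, B:25, C:22, D:30, E:25, F:24, G:24, H:33, I:26, J:26, K:20, L:42.
The smallest farness is 20, for K, so K has the highest closeness.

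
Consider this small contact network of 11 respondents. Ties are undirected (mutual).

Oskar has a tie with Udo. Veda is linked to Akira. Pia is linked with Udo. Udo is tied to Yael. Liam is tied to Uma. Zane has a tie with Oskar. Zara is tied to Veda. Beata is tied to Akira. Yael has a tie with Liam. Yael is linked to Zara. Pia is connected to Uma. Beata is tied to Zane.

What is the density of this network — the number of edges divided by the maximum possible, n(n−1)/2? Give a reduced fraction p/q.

12/55

There are 12 edges and 11 nodes, so the maximum possible is C(11,2) = 55.
Density = 12/55.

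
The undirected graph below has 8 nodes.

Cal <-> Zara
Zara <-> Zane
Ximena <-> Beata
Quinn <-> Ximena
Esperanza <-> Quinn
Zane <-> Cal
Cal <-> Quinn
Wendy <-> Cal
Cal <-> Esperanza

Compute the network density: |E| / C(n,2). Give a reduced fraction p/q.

9/28

There are 9 edges and 8 nodes, so the maximum possible is C(8,2) = 28.
Density = 9/28.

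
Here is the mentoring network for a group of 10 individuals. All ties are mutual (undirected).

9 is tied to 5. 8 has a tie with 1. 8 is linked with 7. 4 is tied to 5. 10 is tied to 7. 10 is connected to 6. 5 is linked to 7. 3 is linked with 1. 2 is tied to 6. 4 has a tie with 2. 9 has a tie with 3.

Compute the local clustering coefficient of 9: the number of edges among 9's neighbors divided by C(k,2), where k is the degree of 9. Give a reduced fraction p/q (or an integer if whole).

9's neighbors: 3 and 5 (k = 2).
Possible neighbor pairs: C(2,2) = 1. Edges among them: none → e = 0.
Clustering(9) = 0/1.

0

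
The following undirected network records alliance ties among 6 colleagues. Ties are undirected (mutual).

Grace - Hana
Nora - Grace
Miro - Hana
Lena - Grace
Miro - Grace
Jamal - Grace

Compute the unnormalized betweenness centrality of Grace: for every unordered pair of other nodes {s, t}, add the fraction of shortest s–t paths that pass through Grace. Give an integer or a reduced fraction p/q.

Pairs whose geodesics pass through Grace — Nora–Jamal: 1; Nora–Lena: 1; Nora–Hana: 1; Nora–Miro: 1; Jamal–Lena: 1; Jamal–Hana: 1; Jamal–Miro: 1; Lena–Hana: 1; Lena–Miro: 1.
All other pairs contribute 0.
Summing the contributions gives betweenness(Grace) = 9.

9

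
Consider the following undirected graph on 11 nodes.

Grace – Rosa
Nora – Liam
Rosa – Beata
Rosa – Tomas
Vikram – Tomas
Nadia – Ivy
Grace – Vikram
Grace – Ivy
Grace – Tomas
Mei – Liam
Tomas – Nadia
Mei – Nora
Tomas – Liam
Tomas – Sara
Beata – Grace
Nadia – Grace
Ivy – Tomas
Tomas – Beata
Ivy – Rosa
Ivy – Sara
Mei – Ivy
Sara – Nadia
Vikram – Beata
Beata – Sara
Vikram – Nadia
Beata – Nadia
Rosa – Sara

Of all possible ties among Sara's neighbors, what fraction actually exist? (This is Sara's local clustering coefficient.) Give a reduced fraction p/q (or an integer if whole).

Sara's neighbors: Beata, Ivy, Nadia, Rosa, and Tomas (k = 5).
Possible neighbor pairs: C(5,2) = 10. Edges among them: Beata–Nadia, Beata–Rosa, Beata–Tomas, Ivy–Nadia, Ivy–Rosa, Ivy–Tomas, Nadia–Tomas, Rosa–Tomas → e = 8.
Clustering(Sara) = 8/10 = 4/5.

4/5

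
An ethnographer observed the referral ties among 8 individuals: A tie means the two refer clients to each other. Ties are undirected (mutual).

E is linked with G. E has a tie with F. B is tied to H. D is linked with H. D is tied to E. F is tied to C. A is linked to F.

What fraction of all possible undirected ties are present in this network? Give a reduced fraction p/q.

There are 7 edges and 8 nodes, so the maximum possible is C(8,2) = 28.
Density = 7/28 = 1/4.

1/4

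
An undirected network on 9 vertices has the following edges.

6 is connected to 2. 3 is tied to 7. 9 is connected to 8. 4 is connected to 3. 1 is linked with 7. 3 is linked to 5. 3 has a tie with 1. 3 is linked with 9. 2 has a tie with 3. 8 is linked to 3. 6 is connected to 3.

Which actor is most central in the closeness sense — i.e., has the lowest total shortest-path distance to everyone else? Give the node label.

3

Farness (sum of distances to all others) for each node — 1:14, 2:14, 3:8, 4:15, 5:15, 6:14, 7:14, 8:14, 9:14.
The smallest farness is 8, for 3, so 3 has the highest closeness.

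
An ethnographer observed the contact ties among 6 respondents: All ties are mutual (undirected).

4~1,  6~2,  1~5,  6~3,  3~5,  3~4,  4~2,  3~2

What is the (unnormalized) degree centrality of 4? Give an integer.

4 is directly tied to 1, 2, and 3. That is 3 neighbors, so the degree of 4 is 3.

3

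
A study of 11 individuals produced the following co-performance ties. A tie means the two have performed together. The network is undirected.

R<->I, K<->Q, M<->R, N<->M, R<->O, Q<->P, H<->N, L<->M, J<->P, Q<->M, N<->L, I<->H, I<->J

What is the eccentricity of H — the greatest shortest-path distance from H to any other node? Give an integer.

Distances from H: I:1, J:2, K:4, L:2, M:2, N:1, O:3, P:3, Q:3, R:2.
The largest is 4 (to K), so the eccentricity of H is 4.

4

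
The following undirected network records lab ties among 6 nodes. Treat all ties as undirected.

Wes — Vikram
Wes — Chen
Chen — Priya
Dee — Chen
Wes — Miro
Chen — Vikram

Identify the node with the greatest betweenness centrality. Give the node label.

Chen

Unnormalized betweenness of each node: Chen:7, Dee:0, Miro:0, Priya:0, Vikram:0, Wes:4.
Chen has the largest value, 7, making it the main broker — the node through which the most shortest paths run.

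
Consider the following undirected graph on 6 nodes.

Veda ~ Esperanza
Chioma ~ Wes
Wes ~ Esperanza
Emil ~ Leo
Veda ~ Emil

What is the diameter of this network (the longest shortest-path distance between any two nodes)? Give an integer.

5

Eccentricity of each node (its greatest distance to any other): Chioma:5, Emil:4, Esperanza:3, Leo:5, Veda:3, Wes:4.
The maximum eccentricity is 5, realized for instance by the pair Chioma–Leo via Chioma – Wes – Esperanza – Veda – Emil – Leo. So the diameter is 5.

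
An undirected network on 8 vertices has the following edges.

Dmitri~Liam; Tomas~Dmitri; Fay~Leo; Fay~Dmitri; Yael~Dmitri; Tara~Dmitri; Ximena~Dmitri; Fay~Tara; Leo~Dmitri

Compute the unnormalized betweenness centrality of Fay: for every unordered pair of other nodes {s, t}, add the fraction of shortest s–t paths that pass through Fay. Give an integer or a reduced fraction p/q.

Pairs whose geodesics pass through Fay — Tara–Leo: 1/2.
All other pairs contribute 0.
Summing the contributions gives betweenness(Fay) = 1/2.

1/2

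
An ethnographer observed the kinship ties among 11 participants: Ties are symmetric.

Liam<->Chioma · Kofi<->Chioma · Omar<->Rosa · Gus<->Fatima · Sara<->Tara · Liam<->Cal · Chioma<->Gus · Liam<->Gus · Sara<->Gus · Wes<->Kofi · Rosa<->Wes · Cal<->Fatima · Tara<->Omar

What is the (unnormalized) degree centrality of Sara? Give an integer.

2

Sara is directly tied to Gus and Tara. That is 2 neighbors, so the degree of Sara is 2.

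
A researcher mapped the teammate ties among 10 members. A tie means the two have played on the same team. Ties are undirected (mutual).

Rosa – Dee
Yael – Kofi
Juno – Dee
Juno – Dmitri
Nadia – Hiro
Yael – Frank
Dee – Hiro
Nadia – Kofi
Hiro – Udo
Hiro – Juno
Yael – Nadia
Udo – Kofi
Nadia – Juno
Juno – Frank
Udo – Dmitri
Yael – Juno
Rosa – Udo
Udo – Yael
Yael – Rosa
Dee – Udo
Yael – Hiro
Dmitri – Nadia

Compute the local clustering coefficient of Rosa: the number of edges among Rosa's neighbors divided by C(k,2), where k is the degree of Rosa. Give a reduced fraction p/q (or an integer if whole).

Rosa's neighbors: Dee, Udo, and Yael (k = 3).
Possible neighbor pairs: C(3,2) = 3. Edges among them: Dee–Udo, Udo–Yael → e = 2.
Clustering(Rosa) = 2/3.

2/3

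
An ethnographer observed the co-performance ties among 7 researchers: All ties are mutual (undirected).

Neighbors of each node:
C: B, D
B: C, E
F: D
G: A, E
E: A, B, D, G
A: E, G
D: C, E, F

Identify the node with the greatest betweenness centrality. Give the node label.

E

Unnormalized betweenness of each node: A:0, B:3/2, C:1, D:13/2, E:9, F:0, G:0.
E has the largest value, 9, making it the main broker — the node through which the most shortest paths run.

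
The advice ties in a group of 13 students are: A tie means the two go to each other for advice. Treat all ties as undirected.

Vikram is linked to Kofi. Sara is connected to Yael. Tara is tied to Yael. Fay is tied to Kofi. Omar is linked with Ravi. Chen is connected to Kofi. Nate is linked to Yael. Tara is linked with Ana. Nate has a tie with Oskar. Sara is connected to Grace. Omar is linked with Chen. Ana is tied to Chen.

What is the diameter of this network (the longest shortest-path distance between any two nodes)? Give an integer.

7

Eccentricity of each node (its greatest distance to any other): Ana:4, Chen:5, Fay:7, Grace:7, Kofi:6, Nate:6, Omar:6, Oskar:7, Ravi:7, Sara:6, Tara:4, Vikram:7, Yael:5.
The maximum eccentricity is 7, realized for instance by the pair Oskar–Vikram via Oskar – Nate – Yael – Tara – Ana – Chen – Kofi – Vikram. So the diameter is 7.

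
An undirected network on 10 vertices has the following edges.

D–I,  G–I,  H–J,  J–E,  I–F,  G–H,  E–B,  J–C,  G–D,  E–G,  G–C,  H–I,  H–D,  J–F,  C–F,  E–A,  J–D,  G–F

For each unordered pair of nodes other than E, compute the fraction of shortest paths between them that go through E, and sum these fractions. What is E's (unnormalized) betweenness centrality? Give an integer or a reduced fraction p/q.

76/5

Pairs whose geodesics pass through E — B–A: 1; B–H: 2/2; B–F: 2/2; B–J: 1; B–D: 2/2; B–C: 2/2; B–I: 1; B–G: 1; A–H: 2/2; A–F: 2/2; A–J: 1; A–D: 2/2; A–C: 2/2; A–I: 1 … (+2 more pairs).
All other pairs contribute 0.
Summing the contributions gives betweenness(E) = 76/5.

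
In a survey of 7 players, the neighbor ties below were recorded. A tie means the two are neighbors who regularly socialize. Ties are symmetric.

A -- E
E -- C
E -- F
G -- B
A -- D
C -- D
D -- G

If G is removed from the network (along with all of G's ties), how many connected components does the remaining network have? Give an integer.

Without G, the remaining ties split the others into: {A, C, D, E, F}; {B}.
That's 2 separate components.

2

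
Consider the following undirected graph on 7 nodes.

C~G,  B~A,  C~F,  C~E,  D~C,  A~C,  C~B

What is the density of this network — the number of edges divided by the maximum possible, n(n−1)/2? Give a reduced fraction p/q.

There are 7 edges and 7 nodes, so the maximum possible is C(7,2) = 21.
Density = 7/21 = 1/3.

1/3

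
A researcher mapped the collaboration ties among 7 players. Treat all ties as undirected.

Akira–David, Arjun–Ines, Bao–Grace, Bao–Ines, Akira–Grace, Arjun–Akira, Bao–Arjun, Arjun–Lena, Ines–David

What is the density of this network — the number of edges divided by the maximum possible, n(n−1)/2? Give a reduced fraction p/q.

3/7

There are 9 edges and 7 nodes, so the maximum possible is C(7,2) = 21.
Density = 9/21 = 3/7.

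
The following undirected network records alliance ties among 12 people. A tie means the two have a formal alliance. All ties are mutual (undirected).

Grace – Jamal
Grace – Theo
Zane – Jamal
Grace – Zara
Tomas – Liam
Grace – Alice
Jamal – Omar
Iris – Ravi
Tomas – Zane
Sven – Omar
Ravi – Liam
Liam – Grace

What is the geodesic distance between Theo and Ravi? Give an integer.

3

One shortest route is Theo – Grace – Liam – Ravi, which uses 3 edges, and at distance 2 from Theo we only reach {Alice, Jamal, Liam, Zara}, which does not include Ravi. So d(Theo,Ravi) = 3.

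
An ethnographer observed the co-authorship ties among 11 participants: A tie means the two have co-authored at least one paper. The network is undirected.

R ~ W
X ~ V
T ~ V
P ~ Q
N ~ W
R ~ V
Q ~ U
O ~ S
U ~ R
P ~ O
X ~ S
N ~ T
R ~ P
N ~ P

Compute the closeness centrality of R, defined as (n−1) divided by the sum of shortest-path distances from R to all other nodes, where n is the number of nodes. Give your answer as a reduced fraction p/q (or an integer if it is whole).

10/17

Distances from R: N:2, O:2, P:1, Q:2, S:3, T:2, U:1, V:1, W:1, X:2. Sum = 17.
n = 11, so closeness = 10/17.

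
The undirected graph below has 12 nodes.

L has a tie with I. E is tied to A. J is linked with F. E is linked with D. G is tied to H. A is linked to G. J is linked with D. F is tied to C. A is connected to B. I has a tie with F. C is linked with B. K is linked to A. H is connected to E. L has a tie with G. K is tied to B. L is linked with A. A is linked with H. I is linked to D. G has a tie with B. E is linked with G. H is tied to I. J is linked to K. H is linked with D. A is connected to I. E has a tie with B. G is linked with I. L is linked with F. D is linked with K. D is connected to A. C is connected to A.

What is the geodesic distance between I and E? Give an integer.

2

One shortest route is I – A – E, which uses 2 edges, and I and E are not directly tied, so nothing shorter exists. So d(I,E) = 2.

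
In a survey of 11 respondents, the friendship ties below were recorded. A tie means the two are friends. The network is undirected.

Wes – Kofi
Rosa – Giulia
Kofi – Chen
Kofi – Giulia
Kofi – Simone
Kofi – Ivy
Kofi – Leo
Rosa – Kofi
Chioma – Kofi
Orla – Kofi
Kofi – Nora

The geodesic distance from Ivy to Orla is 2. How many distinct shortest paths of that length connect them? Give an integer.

1

The shortest distance is 2, and the only length-2 path is Ivy–Kofi–Orla. So there is exactly 1 shortest path.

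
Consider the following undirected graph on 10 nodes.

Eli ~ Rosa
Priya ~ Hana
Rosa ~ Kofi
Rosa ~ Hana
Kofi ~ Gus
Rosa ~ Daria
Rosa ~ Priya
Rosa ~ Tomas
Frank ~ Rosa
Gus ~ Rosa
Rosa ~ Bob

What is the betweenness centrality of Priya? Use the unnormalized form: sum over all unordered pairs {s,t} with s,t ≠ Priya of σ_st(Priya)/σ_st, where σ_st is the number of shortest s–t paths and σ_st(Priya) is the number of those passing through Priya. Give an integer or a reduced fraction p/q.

0

No shortest path between any pair of other nodes passes through Priya.
Summing the contributions gives betweenness(Priya) = 0.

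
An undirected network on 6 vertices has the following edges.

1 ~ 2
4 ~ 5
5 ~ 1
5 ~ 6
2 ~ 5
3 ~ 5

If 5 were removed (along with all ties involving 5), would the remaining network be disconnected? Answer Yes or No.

Removing 5 leaves {4} with no path to {3}, so the network splits into 4 components. 5 is a cut vertex.

Yes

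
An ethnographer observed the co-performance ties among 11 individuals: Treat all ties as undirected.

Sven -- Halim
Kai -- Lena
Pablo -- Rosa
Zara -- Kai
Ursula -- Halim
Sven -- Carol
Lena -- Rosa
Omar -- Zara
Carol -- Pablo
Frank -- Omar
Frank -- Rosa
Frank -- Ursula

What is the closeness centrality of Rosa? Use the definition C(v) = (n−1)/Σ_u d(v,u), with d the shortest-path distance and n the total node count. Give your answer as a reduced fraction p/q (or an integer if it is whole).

1/2

Distances from Rosa: Carol:2, Frank:1, Halim:3, Kai:2, Lena:1, Omar:2, Pablo:1, Sven:3, Ursula:2, Zara:3. Sum = 20.
n = 11, so closeness = 10/20 = 1/2.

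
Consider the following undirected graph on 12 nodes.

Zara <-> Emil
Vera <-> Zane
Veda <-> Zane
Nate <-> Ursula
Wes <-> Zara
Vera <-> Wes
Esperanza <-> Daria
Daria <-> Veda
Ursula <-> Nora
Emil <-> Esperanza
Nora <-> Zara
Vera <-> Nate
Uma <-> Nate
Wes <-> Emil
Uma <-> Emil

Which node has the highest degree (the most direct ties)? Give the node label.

Emil

Degrees — Daria:2, Emil:4, Esperanza:2, Nate:3, Nora:2, Uma:2, Ursula:2, Veda:2, Vera:3, Wes:3, Zane:2, Zara:3.
The maximum is 4, attained only by Emil.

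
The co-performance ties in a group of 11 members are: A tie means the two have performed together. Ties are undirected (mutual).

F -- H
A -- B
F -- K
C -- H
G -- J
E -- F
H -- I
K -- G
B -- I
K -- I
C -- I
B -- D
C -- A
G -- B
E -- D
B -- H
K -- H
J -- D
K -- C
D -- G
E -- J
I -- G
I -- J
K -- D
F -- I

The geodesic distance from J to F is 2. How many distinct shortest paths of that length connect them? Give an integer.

2

The shortest distance is 2. The length-2 paths are: J–I–F; J–E–F.
That gives 2 distinct shortest paths.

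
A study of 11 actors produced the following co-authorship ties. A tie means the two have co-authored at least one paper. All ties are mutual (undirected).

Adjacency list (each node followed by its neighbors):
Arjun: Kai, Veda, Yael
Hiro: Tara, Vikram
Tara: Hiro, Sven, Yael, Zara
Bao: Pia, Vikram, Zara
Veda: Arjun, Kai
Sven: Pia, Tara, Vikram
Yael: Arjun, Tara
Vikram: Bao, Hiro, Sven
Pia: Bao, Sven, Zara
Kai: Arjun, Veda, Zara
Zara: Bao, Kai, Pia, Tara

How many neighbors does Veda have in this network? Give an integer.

2

Veda is directly tied to Arjun and Kai. That is 2 neighbors, so the degree of Veda is 2.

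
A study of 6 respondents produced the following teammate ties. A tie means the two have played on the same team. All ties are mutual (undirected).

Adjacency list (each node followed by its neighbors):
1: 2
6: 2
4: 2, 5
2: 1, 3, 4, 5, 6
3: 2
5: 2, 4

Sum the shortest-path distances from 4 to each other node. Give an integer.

8

Distances from 4: 1:2, 2:1, 3:2, 5:1, 6:2.
Sum = 2 + 1 + 2 + 1 + 2 = 8.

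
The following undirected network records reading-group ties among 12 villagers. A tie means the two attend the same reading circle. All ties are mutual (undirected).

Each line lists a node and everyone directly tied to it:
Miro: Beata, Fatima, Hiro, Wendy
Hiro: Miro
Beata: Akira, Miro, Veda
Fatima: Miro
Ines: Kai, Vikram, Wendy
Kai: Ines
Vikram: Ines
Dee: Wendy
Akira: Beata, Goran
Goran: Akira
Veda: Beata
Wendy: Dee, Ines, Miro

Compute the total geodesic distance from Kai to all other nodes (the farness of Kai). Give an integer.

Distances from Kai: Akira:5, Beata:4, Dee:3, Fatima:4, Goran:6, Hiro:4, Ines:1, Miro:3, Veda:5, Vikram:2, Wendy:2.
Sum = 5 + 4 + 3 + 4 + 6 + 4 + 1 + 3 + 5 + 2 + 2 = 39.

39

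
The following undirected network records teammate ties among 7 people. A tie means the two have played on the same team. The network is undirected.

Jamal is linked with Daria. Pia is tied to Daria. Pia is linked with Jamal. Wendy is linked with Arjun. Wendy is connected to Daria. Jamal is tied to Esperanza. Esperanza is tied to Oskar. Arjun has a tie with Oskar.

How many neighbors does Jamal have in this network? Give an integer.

3

Jamal is directly tied to Daria, Esperanza, and Pia. That is 3 neighbors, so the degree of Jamal is 3.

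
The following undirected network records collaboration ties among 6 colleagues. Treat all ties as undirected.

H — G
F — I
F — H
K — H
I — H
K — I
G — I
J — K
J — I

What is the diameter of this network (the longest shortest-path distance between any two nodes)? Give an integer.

2

Eccentricity of each node (its greatest distance to any other): F:2, G:2, H:2, I:1, J:2, K:2.
The maximum eccentricity is 2, realized for instance by the pair G–K via G – I – K. So the diameter is 2.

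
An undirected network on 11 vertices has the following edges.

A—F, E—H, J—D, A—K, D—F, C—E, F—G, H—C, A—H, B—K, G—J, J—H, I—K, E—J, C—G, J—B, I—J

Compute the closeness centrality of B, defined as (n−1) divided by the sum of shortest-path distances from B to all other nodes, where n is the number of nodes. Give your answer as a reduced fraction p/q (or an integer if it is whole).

1/2

Distances from B: A:2, C:3, D:2, E:2, F:3, G:2, H:2, I:2, J:1, K:1. Sum = 20.
n = 11, so closeness = 10/20 = 1/2.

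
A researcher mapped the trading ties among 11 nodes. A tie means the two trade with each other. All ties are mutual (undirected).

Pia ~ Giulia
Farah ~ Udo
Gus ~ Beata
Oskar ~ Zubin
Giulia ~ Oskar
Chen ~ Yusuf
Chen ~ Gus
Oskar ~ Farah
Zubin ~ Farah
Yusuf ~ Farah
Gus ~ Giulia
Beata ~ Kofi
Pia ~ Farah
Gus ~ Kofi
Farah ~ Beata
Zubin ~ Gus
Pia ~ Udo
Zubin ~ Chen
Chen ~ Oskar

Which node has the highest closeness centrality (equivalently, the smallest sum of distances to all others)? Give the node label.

Farah

Farness (sum of distances to all others) for each node — Beata:17, Chen:18, Farah:14, Giulia:18, Gus:16, Kofi:22, Oskar:17, Pia:19, Udo:21, Yusuf:20, Zubin:16.
The smallest farness is 14, for Farah, so Farah has the highest closeness.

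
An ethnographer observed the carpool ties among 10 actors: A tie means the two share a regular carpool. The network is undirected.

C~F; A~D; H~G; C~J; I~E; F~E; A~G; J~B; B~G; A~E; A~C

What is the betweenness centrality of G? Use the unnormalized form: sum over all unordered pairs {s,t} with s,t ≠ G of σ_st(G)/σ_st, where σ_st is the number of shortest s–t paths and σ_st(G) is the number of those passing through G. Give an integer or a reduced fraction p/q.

12

Pairs whose geodesics pass through G — H–C: 1; H–E: 1; H–D: 1; H–B: 1; H–I: 1; H–A: 1; H–J: 1; H–F: 2/2; E–B: 1; D–B: 1; B–I: 1; B–A: 1.
All other pairs contribute 0.
Summing the contributions gives betweenness(G) = 12.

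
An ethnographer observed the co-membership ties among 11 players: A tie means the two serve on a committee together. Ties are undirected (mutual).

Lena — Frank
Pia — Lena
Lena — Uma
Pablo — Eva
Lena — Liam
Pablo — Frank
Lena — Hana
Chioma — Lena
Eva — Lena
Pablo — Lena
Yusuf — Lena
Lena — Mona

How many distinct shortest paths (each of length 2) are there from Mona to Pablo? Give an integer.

The shortest distance is 2, and the only length-2 path is Mona–Lena–Pablo. So there is exactly 1 shortest path.

1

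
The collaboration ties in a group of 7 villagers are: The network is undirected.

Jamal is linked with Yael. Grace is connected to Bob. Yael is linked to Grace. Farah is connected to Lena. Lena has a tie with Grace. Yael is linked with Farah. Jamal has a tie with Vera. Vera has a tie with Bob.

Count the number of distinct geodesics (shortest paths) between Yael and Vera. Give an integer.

1

The shortest distance is 2, and the only length-2 path is Yael–Jamal–Vera. So there is exactly 1 shortest path.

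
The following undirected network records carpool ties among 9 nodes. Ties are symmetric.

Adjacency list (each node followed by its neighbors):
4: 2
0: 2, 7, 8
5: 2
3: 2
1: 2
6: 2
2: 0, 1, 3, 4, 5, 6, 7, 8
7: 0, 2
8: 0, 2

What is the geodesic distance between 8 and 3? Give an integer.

2

One shortest route is 8 – 2 – 3, which uses 2 edges, and 8 and 3 are not directly tied, so nothing shorter exists. So d(8,3) = 2.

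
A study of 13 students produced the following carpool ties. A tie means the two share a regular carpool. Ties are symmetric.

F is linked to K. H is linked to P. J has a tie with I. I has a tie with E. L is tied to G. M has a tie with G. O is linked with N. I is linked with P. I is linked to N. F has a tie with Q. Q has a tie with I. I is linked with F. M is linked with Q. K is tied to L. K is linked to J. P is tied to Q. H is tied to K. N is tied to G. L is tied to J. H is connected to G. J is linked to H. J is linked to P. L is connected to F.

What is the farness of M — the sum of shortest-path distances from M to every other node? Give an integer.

26

Distances from M: E:3, F:2, G:1, H:2, I:2, J:3, K:3, L:2, N:2, O:3, P:2, Q:1.
Sum = 3 + 2 + 1 + 2 + 2 + 3 + 3 + 2 + 2 + 3 + 2 + 1 = 26.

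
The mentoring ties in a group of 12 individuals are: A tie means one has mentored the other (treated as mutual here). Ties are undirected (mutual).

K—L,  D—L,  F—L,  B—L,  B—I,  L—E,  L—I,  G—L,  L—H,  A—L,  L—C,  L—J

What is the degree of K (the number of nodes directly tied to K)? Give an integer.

K is directly tied to L. That is 1 neighbor, so the degree of K is 1.

1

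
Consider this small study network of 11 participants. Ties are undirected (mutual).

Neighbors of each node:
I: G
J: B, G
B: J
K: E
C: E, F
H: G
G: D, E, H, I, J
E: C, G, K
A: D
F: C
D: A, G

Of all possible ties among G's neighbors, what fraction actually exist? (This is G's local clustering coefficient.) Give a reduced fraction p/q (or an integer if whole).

0

G's neighbors: D, E, H, I, and J (k = 5).
Possible neighbor pairs: C(5,2) = 10. Edges among them: none → e = 0.
Clustering(G) = 0/10 = 0.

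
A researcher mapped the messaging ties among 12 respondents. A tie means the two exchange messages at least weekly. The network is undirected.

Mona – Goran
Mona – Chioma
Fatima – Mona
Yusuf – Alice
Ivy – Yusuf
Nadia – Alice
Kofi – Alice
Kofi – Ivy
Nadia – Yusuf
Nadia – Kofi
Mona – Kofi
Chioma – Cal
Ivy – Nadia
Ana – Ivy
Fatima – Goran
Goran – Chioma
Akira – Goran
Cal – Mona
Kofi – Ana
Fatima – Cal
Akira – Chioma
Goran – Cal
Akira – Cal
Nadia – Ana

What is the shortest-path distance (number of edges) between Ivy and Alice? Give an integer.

One shortest route is Ivy – Yusuf – Alice, which uses 2 edges, and Ivy and Alice are not directly tied, so nothing shorter exists. So d(Ivy,Alice) = 2.

2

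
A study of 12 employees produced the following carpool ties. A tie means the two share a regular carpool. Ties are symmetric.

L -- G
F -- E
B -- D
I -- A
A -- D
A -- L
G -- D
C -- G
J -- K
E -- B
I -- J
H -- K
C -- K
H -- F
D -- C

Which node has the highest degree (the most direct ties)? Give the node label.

D

Degrees — A:3, B:2, C:3, D:4, E:2, F:2, G:3, H:2, I:2, J:2, K:3, L:2.
The maximum is 4, attained only by D.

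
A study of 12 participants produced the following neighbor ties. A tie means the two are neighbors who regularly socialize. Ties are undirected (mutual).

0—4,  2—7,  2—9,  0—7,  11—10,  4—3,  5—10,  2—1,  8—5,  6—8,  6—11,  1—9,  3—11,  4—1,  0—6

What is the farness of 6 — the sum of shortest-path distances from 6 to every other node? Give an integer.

23

Distances from 6: 0:1, 1:3, 2:3, 3:2, 4:2, 5:2, 7:2, 8:1, 9:4, 10:2, 11:1.
Sum = 1 + 3 + 3 + 2 + 2 + 2 + 2 + 1 + 4 + 2 + 1 = 23.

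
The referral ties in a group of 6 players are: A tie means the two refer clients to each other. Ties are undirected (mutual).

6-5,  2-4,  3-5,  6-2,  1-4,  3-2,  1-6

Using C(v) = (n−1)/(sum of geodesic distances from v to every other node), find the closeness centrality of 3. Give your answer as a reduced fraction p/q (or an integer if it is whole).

Distances from 3: 1:3, 2:1, 4:2, 5:1, 6:2. Sum = 9.
n = 6, so closeness = 5/9.

5/9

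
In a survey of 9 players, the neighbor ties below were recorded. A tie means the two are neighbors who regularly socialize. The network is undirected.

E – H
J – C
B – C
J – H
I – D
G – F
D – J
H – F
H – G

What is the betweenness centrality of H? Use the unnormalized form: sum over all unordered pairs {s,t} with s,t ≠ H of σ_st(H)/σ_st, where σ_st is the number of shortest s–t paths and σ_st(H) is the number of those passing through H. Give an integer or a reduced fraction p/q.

17

Pairs whose geodesics pass through H — J–E: 1; J–F: 1; J–G: 1; I–E: 1; I–F: 1; I–G: 1; E–D: 1; E–F: 1; E–B: 1; E–C: 1; E–G: 1; D–F: 1; D–G: 1; F–B: 1 … (+3 more pairs).
All other pairs contribute 0.
Summing the contributions gives betweenness(H) = 17.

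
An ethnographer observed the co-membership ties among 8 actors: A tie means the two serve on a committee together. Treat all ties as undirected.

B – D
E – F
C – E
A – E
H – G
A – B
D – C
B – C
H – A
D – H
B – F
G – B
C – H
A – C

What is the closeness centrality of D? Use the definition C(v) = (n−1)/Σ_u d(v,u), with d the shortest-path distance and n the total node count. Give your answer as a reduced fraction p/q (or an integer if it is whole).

Distances from D: A:2, B:1, C:1, E:2, F:2, G:2, H:1. Sum = 11.
n = 8, so closeness = 7/11.

7/11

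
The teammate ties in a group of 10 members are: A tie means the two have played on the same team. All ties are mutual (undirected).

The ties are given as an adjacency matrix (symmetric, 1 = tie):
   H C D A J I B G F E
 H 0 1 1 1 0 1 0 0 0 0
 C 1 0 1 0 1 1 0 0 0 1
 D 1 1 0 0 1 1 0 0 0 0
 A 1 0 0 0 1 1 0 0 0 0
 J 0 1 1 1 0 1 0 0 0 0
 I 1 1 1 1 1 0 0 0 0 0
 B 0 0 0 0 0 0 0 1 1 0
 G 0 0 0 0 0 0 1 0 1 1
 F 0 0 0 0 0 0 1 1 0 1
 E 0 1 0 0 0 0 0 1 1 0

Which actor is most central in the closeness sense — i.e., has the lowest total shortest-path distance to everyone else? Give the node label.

C

Farness (sum of distances to all others) for each node — A:23, B:28, C:14, D:18, E:16, F:21, G:21, H:18, I:17, J:18.
The smallest farness is 14, for C, so C has the highest closeness.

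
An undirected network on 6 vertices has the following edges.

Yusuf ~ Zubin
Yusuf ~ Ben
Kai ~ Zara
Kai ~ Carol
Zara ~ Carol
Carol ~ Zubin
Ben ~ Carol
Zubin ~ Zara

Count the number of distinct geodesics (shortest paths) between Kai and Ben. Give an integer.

The shortest distance is 2, and the only length-2 path is Kai–Carol–Ben. So there is exactly 1 shortest path.

1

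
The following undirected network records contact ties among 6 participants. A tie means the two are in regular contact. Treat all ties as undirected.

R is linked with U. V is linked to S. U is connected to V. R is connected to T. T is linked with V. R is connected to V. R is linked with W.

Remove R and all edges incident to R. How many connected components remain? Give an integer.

2

Without R, the remaining ties split the others into: {S, T, U, V}; {W}.
That's 2 separate components.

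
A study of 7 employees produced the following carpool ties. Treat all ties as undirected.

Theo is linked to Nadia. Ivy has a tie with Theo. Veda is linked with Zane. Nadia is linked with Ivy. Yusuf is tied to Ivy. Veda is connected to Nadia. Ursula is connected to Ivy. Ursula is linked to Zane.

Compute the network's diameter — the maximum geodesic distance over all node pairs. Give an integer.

Eccentricity of each node (its greatest distance to any other): Ivy:2, Nadia:2, Theo:3, Ursula:2, Veda:3, Yusuf:3, Zane:3.
The maximum eccentricity is 3, realized for instance by the pair Zane–Yusuf via Zane – Ursula – Ivy – Yusuf. So the diameter is 3.

3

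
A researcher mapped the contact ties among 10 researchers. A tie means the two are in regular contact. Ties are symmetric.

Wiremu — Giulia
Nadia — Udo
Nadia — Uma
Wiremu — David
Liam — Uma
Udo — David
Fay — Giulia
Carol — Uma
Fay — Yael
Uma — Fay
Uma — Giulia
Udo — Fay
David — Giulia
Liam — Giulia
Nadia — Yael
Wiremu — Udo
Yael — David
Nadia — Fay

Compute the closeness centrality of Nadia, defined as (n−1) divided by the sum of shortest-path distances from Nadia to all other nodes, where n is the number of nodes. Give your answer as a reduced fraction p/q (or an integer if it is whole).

9/14

Distances from Nadia: Carol:2, David:2, Fay:1, Giulia:2, Liam:2, Udo:1, Uma:1, Wiremu:2, Yael:1. Sum = 14.
n = 10, so closeness = 9/14.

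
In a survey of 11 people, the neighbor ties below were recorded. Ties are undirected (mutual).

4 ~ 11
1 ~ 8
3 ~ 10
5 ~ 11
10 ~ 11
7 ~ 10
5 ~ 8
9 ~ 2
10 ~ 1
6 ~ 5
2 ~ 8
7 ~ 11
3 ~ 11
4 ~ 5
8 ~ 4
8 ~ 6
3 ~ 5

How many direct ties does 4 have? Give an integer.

3

4 is directly tied to 5, 8, and 11. That is 3 neighbors, so the degree of 4 is 3.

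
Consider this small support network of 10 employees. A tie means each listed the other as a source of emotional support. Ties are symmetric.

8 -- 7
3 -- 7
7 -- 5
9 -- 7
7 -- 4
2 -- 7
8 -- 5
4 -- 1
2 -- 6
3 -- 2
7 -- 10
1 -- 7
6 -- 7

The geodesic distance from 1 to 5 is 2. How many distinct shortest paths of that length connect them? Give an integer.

The shortest distance is 2, and the only length-2 path is 1–7–5. So there is exactly 1 shortest path.

1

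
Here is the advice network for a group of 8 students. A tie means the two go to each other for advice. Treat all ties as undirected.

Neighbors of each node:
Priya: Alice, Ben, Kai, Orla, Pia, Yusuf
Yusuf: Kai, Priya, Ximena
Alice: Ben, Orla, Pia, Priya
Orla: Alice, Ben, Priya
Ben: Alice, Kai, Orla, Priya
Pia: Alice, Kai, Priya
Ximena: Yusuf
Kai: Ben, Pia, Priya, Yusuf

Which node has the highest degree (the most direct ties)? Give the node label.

Degrees — Alice:4, Ben:4, Kai:4, Orla:3, Pia:3, Priya:6, Ximena:1, Yusuf:3.
The maximum is 6, attained only by Priya.

Priya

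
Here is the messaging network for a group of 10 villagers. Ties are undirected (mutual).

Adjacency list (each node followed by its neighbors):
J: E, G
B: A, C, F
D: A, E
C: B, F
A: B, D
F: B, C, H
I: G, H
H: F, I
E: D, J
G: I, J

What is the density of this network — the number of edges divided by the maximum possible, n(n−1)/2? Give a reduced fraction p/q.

11/45

There are 11 edges and 10 nodes, so the maximum possible is C(10,2) = 45.
Density = 11/45.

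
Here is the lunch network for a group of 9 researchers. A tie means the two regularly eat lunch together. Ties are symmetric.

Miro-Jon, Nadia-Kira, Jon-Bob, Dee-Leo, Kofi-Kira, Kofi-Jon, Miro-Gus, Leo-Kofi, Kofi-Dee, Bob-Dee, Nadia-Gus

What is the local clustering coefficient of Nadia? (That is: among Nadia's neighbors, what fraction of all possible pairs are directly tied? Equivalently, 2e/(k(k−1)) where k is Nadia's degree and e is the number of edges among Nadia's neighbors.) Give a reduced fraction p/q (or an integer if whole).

Nadia's neighbors: Gus and Kira (k = 2).
Possible neighbor pairs: C(2,2) = 1. Edges among them: none → e = 0.
Clustering(Nadia) = 0/1.

0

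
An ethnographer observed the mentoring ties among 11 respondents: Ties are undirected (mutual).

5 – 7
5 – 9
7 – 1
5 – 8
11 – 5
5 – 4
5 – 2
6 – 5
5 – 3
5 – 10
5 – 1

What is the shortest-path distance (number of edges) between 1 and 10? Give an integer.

One shortest route is 1 – 5 – 10, which uses 2 edges, and 1 and 10 are not directly tied, so nothing shorter exists. So d(1,10) = 2.

2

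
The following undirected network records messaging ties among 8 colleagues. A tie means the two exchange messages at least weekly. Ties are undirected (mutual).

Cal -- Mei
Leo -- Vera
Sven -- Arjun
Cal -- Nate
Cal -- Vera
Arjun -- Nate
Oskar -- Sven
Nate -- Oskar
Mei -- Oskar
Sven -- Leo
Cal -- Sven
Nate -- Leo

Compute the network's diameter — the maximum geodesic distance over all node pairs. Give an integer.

Eccentricity of each node (its greatest distance to any other): Arjun:3, Cal:2, Leo:3, Mei:3, Nate:2, Oskar:3, Sven:2, Vera:3.
The maximum eccentricity is 3, realized for instance by the pair Leo–Mei via Leo – Sven – Oskar – Mei. So the diameter is 3.

3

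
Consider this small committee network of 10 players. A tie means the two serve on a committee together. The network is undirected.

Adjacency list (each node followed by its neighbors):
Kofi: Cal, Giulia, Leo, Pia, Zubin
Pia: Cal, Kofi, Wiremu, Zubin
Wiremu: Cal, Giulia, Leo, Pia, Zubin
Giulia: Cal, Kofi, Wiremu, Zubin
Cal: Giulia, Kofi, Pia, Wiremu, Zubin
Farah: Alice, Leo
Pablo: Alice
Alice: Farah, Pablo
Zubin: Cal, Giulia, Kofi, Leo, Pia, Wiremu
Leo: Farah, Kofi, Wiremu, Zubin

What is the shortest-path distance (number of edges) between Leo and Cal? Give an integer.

One shortest route is Leo – Zubin – Cal, which uses 2 edges, and Leo and Cal are not directly tied, so nothing shorter exists. So d(Leo,Cal) = 2.

2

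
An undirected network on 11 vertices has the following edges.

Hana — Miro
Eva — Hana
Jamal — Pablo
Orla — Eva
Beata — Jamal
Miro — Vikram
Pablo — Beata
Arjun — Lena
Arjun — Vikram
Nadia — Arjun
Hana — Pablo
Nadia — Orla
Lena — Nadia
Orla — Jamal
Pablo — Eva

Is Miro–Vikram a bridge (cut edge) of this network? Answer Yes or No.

No

Even without that edge, Miro still reaches Vikram via Miro – Hana – Eva – Orla – Nadia – Arjun – Vikram, so the network stays connected. Not a bridge.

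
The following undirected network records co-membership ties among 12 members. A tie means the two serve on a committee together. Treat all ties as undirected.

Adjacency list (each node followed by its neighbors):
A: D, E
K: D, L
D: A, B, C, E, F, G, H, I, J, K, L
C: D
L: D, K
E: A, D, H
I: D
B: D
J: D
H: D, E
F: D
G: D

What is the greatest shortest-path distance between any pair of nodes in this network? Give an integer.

Eccentricity of each node (its greatest distance to any other): A:2, B:2, C:2, D:1, E:2, F:2, G:2, H:2, I:2, J:2, K:2, L:2.
The maximum eccentricity is 2, realized for instance by the pair K–A via K – D – A. So the diameter is 2.

2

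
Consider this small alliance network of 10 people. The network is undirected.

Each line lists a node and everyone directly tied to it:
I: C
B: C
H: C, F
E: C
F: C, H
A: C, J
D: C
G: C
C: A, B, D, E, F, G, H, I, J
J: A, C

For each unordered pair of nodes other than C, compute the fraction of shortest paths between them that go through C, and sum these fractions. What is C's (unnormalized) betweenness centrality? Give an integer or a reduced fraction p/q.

34

Pairs whose geodesics pass through C — J–B: 1; J–E: 1; J–H: 1; J–D: 1; J–G: 1; J–I: 1; J–F: 1; B–E: 1; B–H: 1; B–D: 1; B–A: 1; B–G: 1; B–I: 1; B–F: 1 … (+20 more pairs).
All other pairs contribute 0.
Summing the contributions gives betweenness(C) = 34.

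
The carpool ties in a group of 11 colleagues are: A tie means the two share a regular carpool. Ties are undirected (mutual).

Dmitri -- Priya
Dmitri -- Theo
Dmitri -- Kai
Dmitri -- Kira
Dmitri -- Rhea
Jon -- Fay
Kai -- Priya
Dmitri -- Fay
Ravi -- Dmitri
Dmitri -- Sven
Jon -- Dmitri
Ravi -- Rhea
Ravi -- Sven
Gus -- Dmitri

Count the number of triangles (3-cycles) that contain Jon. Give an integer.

Jon's neighbors: Dmitri and Fay.
Neighbor pairs that are themselves tied: Jon–Dmitri–Fay. Each forms one triangle with Jon, for 1 in total.

1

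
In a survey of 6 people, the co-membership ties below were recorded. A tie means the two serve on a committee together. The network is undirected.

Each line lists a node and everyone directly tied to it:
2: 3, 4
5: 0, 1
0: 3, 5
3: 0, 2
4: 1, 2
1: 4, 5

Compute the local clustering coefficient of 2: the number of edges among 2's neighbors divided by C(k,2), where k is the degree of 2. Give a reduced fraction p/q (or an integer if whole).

0

2's neighbors: 3 and 4 (k = 2).
Possible neighbor pairs: C(2,2) = 1. Edges among them: none → e = 0.
Clustering(2) = 0/1.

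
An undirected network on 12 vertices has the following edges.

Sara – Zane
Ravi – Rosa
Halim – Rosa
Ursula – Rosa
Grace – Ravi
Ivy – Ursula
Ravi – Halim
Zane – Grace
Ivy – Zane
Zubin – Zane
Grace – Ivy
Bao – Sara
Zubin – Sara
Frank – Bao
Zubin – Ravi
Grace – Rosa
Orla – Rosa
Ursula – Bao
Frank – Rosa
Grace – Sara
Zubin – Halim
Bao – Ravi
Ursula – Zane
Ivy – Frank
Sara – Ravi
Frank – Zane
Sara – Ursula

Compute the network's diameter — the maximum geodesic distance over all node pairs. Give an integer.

3

Eccentricity of each node (its greatest distance to any other): Bao:3, Frank:2, Grace:2, Halim:3, Ivy:3, Orla:3, Ravi:2, Rosa:2, Sara:3, Ursula:2, Zane:3, Zubin:3.
The maximum eccentricity is 3, realized for instance by the pair Bao–Orla via Bao – Ursula – Rosa – Orla. So the diameter is 3.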